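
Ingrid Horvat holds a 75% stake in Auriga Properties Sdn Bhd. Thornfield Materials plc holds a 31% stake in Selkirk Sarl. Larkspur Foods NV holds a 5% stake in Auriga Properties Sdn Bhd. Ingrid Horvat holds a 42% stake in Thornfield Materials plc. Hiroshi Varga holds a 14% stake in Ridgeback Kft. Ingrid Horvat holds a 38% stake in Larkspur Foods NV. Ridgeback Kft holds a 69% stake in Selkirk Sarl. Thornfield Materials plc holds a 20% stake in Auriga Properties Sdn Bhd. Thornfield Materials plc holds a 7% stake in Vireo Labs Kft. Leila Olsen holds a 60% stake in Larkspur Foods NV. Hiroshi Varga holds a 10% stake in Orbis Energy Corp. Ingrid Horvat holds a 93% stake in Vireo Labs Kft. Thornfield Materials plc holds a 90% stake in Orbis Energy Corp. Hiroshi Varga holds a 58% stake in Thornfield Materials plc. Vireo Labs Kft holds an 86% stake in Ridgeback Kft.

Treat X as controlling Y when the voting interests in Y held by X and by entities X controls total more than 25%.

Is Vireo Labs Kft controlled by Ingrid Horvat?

Ingrid holds 42% of Thornfield, so Ingrid controls Thornfield.
Thornfield and Ingrid together hold 7% + 93% = 100% of Vireo, so Ingrid controls Vireo.

Yes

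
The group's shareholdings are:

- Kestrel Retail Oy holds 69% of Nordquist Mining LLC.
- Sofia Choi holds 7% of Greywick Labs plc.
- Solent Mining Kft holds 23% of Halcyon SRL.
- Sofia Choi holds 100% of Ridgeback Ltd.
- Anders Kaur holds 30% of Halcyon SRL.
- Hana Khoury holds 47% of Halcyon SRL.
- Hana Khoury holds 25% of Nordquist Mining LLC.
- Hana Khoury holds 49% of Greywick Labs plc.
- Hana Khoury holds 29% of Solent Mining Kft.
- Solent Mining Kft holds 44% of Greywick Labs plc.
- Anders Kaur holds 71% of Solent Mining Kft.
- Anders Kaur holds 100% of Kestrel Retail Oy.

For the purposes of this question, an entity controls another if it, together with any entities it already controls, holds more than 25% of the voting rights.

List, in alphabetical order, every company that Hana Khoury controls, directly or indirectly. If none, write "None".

Hana holds 29% of Solent, so Hana controls Solent.
Solent and Hana together hold 44% + 49% = 93% of Greywick, so Hana controls Greywick.
Solent and Hana together hold 23% + 47% = 70% of Halcyon, so Hana controls Halcyon.
No other company's threshold is met.

Greywick Labs plc, Halcyon SRL, Solent Mining Kft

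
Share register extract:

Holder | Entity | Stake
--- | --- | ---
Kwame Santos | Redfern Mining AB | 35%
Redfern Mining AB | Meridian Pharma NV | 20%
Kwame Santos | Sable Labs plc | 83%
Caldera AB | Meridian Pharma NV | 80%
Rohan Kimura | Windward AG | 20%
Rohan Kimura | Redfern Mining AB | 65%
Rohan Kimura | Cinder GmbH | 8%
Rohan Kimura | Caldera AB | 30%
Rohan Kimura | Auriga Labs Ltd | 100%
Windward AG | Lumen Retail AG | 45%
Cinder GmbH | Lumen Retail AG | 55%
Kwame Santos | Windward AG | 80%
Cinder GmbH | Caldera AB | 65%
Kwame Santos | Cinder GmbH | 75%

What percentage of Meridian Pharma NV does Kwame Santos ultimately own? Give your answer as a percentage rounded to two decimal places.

Kwame reaches Meridian along 2 paths.
Via Cinder → Caldera: 75% × 65% × 80% = 39%.
Via Redfern: 35% × 20% = 7%.
Total: 39% + 7% = 46%.
Rounded: 46.00%.

46.00%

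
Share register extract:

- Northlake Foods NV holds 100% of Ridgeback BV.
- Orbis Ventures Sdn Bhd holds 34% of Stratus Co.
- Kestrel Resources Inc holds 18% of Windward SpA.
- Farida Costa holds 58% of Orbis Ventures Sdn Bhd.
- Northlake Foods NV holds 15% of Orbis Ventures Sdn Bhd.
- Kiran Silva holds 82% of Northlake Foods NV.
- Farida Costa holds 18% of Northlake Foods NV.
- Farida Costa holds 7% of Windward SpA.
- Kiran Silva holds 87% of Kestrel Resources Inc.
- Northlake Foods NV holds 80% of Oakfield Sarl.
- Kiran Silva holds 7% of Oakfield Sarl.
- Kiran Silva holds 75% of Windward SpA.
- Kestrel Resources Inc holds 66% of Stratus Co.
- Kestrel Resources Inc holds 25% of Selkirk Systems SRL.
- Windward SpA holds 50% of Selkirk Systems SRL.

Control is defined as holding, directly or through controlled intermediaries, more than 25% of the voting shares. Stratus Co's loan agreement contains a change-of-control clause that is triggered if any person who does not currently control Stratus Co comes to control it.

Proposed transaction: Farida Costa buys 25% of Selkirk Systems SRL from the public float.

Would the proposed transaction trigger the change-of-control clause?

No

The purchase changes only Farida's holdings, so Farida is the only person who could newly come to control Stratus.
Farida holds 58% of Orbis, so Farida controls Orbis.
Orbis holds 34% of Stratus, so Farida controls Stratus.
So Farida already controls Stratus before the transaction.
After the purchase, Farida holds 25% of Selkirk directly.
Farida controlled Stratus already, so this is not a new person acquiring control; every other person's position is unchanged or reduced.
No new person acquires control, so the clause is not triggered.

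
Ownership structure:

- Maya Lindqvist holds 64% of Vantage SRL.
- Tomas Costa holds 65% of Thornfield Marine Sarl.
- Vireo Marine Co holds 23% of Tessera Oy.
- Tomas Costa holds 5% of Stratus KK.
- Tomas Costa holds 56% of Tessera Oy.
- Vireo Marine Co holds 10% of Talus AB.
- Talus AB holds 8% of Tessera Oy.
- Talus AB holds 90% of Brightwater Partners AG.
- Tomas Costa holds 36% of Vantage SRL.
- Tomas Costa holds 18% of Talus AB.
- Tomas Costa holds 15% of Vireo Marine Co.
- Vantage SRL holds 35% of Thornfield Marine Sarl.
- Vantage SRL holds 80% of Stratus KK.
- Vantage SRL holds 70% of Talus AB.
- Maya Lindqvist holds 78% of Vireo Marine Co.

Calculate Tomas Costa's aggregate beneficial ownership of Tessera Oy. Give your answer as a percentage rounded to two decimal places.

63.03%

Tomas reaches Tessera along 5 paths.
Direct stake: 56% = 56%.
Via Vireo: 15% × 23% = 3.45%.
Via Talus: 18% × 8% = 1.44%.
Via Vantage → Talus: 36% × 70% × 8% = 2.016%.
Via Vireo → Talus: 15% × 10% × 8% = 0.12%.
Total: 56% + 3.45% + 1.44% + 2.016% + 0.12% = 63.026%.
Rounded: 63.03%.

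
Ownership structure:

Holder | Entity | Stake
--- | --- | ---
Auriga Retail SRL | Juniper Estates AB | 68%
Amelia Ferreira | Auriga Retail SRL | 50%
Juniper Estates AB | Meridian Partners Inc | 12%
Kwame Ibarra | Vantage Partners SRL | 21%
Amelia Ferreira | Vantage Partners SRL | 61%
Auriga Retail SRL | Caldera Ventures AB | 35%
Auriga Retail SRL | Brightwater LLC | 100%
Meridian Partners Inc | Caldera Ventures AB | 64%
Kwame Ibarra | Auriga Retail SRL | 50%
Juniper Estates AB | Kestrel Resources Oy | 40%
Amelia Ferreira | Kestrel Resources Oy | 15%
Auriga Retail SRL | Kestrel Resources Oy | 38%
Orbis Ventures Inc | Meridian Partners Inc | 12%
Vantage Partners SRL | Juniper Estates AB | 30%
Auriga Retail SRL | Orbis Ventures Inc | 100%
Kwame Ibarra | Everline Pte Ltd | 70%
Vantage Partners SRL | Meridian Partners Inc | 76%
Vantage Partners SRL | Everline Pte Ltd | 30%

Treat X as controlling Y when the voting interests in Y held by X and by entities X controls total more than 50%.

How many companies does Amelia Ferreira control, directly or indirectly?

Amelia holds 61% of Vantage, so Amelia controls Vantage.
Vantage holds 76% of Meridian, so Amelia controls Meridian.
Meridian holds 64% of Caldera, so Amelia controls Caldera.
No other company's threshold is met.
Amelia controls 3 companies.

3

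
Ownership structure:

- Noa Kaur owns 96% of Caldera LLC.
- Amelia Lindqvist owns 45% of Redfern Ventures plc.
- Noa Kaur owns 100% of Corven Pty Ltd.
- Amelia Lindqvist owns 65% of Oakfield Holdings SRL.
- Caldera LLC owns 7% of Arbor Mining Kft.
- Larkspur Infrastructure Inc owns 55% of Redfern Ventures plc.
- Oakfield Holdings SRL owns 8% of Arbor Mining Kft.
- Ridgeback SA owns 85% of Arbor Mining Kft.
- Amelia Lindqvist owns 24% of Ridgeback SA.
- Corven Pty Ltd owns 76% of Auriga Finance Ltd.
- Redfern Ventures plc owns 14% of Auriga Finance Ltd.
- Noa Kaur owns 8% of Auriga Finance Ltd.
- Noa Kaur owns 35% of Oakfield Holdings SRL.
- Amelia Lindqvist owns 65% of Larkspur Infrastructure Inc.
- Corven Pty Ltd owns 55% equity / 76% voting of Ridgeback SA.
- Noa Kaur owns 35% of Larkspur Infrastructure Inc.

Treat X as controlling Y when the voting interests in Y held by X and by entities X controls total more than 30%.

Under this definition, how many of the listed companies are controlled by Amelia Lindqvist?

3

Amelia holds 65% of Oakfield, so Amelia controls Oakfield.
Amelia holds 65% of Larkspur, so Amelia controls Larkspur.
Amelia and Larkspur together hold 45% + 55% = 100% of Redfern, so Amelia controls Redfern.
No other company's threshold is met.
Amelia controls 3 companies.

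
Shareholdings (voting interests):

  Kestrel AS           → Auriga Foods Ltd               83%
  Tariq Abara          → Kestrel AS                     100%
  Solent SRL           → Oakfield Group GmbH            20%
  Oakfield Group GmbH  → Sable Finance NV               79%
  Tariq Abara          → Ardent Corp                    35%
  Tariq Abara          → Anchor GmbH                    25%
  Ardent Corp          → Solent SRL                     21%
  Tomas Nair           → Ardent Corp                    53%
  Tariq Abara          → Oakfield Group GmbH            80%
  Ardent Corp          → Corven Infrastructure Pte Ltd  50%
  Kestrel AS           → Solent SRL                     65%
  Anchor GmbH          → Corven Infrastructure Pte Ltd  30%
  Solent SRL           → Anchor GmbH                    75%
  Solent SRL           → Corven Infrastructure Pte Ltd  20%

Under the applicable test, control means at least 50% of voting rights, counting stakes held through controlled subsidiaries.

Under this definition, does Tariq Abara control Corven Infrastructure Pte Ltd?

Yes

Tariq holds 100% of Kestrel, so Tariq controls Kestrel.
Kestrel holds 65% of Solent, so Tariq controls Solent.
Tariq and Solent together hold 25% + 75% = 100% of Anchor, so Tariq controls Anchor.
Solent and Anchor together hold 20% + 30% = 50% of Corven, so Tariq controls Corven.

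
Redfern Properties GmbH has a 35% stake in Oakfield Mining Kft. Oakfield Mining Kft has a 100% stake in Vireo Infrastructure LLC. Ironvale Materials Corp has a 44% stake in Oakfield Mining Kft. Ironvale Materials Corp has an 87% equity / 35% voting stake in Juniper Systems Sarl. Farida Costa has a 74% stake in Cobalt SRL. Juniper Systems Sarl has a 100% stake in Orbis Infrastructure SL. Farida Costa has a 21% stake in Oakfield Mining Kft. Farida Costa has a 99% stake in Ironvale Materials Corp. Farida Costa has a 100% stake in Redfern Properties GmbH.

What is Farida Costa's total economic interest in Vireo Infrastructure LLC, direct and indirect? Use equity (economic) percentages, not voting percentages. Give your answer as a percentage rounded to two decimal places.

99.56%

Farida reaches Vireo along 3 paths.
Via Oakfield: 21% × 100% = 21%.
Via Redfern → Oakfield: 100% × 35% × 100% = 35%.
Via Ironvale → Oakfield: 99% × 44% × 100% = 43.56%.
Total: 21% + 35% + 43.56% = 99.56%.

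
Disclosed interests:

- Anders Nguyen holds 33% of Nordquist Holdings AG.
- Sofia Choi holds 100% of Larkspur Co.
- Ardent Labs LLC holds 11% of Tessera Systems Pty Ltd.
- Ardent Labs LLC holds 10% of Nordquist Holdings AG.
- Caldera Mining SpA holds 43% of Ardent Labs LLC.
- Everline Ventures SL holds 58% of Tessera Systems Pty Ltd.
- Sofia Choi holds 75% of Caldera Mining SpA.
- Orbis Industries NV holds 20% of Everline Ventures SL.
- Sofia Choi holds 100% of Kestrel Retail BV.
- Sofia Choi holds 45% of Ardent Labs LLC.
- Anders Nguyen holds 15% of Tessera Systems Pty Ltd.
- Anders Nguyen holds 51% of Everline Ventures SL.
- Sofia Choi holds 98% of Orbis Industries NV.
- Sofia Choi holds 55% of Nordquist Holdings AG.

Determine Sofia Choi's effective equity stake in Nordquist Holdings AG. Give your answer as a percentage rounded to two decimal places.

62.73%

Sofia reaches Nordquist along 3 paths.
Direct stake: 55% = 55%.
Via Caldera → Ardent: 75% × 43% × 10% = 3.225%.
Via Ardent: 45% × 10% = 4.5%.
Total: 55% + 3.225% + 4.5% = 62.725%.
Rounded: 62.73%.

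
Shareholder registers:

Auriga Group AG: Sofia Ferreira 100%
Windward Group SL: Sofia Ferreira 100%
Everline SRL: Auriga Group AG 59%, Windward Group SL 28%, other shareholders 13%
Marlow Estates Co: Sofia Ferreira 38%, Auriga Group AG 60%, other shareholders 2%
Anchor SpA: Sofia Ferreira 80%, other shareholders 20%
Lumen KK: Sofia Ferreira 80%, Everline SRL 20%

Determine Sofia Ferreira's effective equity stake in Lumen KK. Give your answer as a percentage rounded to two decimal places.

97.40%

Sofia reaches Lumen along 3 paths.
Direct stake: 80% = 80%.
Via Auriga → Everline: 100% × 59% × 20% = 11.8%.
Via Windward → Everline: 100% × 28% × 20% = 5.6%.
Total: 80% + 11.8% + 5.6% = 97.4%.
Rounded: 97.40%.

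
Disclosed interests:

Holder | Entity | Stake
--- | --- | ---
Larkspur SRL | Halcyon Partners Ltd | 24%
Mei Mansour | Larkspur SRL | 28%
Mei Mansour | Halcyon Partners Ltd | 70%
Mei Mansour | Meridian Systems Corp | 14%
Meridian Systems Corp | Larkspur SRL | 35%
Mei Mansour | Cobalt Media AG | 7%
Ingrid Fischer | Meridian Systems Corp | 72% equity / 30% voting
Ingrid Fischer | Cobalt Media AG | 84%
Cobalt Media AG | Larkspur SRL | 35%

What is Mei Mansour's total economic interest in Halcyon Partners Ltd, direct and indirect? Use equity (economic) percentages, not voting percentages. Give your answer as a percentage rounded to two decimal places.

78.48%

Mei reaches Halcyon along 4 paths.
Direct stake: 70% = 70%.
Via Larkspur: 28% × 24% = 6.72%.
Via Meridian → Larkspur: 14% × 35% × 24% = 1.176%.
Via Cobalt → Larkspur: 7% × 35% × 24% = 0.588%.
Total: 70% + 6.72% + 1.176% + 0.588% = 78.484%.
Rounded: 78.48%.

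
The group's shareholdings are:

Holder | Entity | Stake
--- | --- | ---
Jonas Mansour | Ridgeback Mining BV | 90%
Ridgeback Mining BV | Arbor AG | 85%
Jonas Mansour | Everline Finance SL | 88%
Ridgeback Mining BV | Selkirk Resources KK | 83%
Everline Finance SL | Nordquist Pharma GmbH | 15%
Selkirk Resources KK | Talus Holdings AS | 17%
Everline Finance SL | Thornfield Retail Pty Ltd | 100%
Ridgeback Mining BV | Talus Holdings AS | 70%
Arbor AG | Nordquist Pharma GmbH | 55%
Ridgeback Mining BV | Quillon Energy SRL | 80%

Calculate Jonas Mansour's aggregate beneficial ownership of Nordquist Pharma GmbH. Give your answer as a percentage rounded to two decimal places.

55.28%

Jonas reaches Nordquist along 2 paths.
Via Ridgeback → Arbor: 90% × 85% × 55% = 42.075%.
Via Everline: 88% × 15% = 13.2%.
Total: 42.075% + 13.2% = 55.275%.
Rounded: 55.28%.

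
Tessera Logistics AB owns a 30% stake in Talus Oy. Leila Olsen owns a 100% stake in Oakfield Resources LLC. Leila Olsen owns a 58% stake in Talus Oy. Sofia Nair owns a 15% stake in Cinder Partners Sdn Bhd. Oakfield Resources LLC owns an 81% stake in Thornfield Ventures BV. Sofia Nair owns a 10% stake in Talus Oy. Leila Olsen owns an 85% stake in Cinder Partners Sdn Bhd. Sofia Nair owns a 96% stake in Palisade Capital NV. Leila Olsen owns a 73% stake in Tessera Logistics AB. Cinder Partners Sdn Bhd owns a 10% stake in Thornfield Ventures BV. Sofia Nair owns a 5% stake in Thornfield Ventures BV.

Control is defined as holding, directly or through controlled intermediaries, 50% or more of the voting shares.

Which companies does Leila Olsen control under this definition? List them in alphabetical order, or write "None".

Cinder Partners Sdn Bhd, Oakfield Resources LLC, Talus Oy, Tessera Logistics AB, Thornfield Ventures BV

Leila holds 85% of Cinder, so Leila controls Cinder.
Leila holds 100% of Oakfield, so Leila controls Oakfield.
Leila holds 73% of Tessera, so Leila controls Tessera.
Cinder and Oakfield together hold 10% + 81% = 91% of Thornfield, so Leila controls Thornfield.
Tessera and Leila together hold 30% + 58% = 88% of Talus, so Leila controls Talus.
No other company's threshold is met.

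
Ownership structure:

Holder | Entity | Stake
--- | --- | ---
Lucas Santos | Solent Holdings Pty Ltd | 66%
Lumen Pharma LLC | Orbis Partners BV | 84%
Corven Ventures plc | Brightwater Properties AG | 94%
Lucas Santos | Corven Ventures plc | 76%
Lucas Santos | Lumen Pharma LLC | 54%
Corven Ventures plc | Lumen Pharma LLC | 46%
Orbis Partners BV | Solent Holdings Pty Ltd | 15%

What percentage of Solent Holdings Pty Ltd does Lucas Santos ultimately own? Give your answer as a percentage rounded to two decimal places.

Lucas reaches Solent along 3 paths.
Via Lumen → Orbis: 54% × 84% × 15% = 6.804%.
Via Corven → Lumen → Orbis: 76% × 46% × 84% × 15% = 4.40496%.
Direct stake: 66% = 66%.
Total: 6.804% + 4.40496% + 66% = 77.20896%.
Rounded: 77.21%.

77.21%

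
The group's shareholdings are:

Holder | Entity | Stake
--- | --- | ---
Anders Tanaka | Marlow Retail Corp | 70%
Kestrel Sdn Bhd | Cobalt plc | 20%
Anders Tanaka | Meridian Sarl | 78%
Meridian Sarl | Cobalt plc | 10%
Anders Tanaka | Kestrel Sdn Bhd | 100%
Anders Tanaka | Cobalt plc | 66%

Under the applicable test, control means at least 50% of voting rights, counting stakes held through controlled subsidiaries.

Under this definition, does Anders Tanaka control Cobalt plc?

Yes

Anders holds 100% of Kestrel, so Anders controls Kestrel.
Anders holds 78% of Meridian, so Anders controls Meridian.
Kestrel and Anders and Meridian together hold 20% + 66% + 10% = 96% of Cobalt, so Anders controls Cobalt.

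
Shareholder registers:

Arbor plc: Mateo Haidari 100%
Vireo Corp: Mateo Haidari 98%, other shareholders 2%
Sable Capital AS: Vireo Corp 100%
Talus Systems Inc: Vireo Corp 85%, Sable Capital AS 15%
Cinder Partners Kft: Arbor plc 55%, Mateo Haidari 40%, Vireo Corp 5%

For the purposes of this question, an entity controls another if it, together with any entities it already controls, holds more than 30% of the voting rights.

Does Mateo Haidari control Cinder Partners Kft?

Mateo holds 98% of Vireo, so Mateo controls Vireo.
Mateo holds 100% of Arbor, so Mateo controls Arbor.
Arbor and Mateo and Vireo together hold 55% + 40% + 5% = 100% of Cinder, so Mateo controls Cinder.

Yes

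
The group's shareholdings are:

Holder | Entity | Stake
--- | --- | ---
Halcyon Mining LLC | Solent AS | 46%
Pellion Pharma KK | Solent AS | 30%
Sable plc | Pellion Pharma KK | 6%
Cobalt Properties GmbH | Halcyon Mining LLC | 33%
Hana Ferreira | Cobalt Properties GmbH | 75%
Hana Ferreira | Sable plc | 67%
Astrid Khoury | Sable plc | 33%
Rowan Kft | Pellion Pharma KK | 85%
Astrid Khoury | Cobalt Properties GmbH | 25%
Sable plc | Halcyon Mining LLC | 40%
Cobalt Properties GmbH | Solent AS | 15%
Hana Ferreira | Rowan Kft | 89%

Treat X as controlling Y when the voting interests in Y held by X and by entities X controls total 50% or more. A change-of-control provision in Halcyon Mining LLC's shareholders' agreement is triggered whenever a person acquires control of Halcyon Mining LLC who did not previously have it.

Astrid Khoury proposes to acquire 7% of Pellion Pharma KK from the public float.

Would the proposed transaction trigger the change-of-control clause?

No

The purchase changes only Astrid's holdings, so Astrid is the only person who could newly come to control Halcyon.
Astrid's largest direct stake is 33% in Sable, which does not meet the threshold, so Astrid controls no company.
Neither Astrid nor any entity Astrid controls holds any voting interest in Halcyon.
So before the transaction, Astrid does not control Halcyon.
After the purchase, Astrid holds 7% of Pellion directly.
Astrid's side now holds 7% of Pellion, not ≥ 50%, so Astrid still does not control Pellion.
After the transaction, neither Astrid nor any entity Astrid controls holds a voting interest in Halcyon, so Astrid still does not control it.
No new person acquires control, so the clause is not triggered.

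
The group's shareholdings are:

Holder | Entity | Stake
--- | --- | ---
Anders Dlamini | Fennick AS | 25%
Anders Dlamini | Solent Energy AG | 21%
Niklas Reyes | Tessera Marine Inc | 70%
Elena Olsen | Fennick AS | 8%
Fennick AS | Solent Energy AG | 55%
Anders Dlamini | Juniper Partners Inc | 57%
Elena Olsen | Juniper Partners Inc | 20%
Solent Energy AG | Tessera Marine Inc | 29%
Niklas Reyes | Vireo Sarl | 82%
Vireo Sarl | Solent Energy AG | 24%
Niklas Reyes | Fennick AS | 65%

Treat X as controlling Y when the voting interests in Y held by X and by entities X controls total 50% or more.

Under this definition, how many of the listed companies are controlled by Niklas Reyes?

Niklas holds 82% of Vireo, so Niklas controls Vireo.
Niklas holds 65% of Fennick, so Niklas controls Fennick.
Vireo and Fennick together hold 24% + 55% = 79% of Solent, so Niklas controls Solent.
Solent and Niklas together hold 29% + 70% = 99% of Tessera, so Niklas controls Tessera.
No other company's threshold is met.
Niklas controls 4 companies.

4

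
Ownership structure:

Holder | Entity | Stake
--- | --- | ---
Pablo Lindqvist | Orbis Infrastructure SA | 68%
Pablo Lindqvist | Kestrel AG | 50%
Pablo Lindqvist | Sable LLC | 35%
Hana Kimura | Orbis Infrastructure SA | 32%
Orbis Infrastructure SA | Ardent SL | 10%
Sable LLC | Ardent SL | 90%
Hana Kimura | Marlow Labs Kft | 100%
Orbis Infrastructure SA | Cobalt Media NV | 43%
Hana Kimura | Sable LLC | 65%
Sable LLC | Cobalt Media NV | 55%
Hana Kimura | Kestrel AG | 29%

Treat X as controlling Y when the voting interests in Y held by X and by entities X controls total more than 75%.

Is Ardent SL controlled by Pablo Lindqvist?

Pablo's largest direct stake is 68% in Orbis, which does not meet the threshold, so Pablo controls no company.
Neither Pablo nor any entity Pablo controls holds any voting interest in Ardent.
So Pablo does not control Ardent.

No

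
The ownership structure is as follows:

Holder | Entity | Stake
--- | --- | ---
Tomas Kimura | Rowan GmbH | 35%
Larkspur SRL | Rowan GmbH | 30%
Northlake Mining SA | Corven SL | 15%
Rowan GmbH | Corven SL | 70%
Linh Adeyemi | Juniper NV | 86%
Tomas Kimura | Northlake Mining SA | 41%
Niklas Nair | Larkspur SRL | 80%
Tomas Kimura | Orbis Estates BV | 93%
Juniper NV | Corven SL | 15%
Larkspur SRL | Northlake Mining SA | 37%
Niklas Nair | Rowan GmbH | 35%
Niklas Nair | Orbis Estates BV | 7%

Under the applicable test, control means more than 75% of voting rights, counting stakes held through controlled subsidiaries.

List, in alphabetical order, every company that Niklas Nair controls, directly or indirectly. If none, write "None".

Larkspur SRL

Niklas holds 80% of Larkspur, so Niklas controls Larkspur.
No other company's threshold is met.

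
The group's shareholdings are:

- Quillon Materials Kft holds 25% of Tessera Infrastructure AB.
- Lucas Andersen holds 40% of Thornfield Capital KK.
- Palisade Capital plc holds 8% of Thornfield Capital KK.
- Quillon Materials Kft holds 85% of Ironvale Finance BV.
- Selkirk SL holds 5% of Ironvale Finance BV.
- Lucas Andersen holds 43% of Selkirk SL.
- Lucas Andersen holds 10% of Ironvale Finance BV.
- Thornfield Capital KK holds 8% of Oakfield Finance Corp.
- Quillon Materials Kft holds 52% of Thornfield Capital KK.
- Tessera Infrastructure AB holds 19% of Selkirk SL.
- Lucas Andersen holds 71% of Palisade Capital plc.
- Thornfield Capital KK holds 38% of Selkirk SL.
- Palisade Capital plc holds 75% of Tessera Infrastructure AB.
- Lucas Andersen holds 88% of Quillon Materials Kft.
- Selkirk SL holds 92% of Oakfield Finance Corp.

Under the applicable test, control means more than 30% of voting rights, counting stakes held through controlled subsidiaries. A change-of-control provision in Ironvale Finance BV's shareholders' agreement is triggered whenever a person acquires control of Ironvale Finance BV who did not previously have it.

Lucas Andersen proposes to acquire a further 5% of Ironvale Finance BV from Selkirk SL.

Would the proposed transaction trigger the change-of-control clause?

The purchase adds only to Lucas's holdings (Selkirk's stake shrinks), so Lucas is the only person who could newly come to control Ironvale.
Lucas holds 71% of Palisade, so Lucas controls Palisade.
Lucas holds 88% of Quillon, so Lucas controls Quillon.
Palisade and Quillon together hold 75% + 25% = 100% of Tessera, so Lucas controls Tessera.
Quillon and Lucas and Palisade together hold 52% + 40% + 8% = 100% of Thornfield, so Lucas controls Thornfield.
Tessera and Thornfield and Lucas together hold 19% + 38% + 43% = 100% of Selkirk, so Lucas controls Selkirk.
Selkirk and Quillon and Lucas together hold 5% + 85% + 10% = 100% of Ironvale, so Lucas controls Ironvale.
So Lucas already controls Ironvale before the transaction.
After the purchase, Lucas's direct stake in Ironvale rises to 10% + 5% = 15%, and Selkirk's stake falls to 0%.
Lucas controlled Ironvale already, so this is not a new person acquiring control; every other person's position is unchanged or reduced.
No new person acquires control, so the clause is not triggered.

No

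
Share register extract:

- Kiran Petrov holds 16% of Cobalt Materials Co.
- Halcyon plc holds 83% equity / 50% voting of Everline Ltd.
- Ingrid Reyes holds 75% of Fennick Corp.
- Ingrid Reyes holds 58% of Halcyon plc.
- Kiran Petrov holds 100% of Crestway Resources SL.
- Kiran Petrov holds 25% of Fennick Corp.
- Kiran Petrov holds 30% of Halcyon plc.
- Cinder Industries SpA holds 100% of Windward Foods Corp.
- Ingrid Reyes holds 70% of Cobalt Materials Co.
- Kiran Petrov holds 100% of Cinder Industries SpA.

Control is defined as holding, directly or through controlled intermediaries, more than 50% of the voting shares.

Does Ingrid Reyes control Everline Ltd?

No

Ingrid holds 70% of Cobalt, so Ingrid controls Cobalt.
Ingrid holds 75% of Fennick, so Ingrid controls Fennick.
Ingrid holds 58% of Halcyon, so Ingrid controls Halcyon.
In Everline, Ingrid's side holds only 50%, not > 50%.
So Ingrid does not control Everline.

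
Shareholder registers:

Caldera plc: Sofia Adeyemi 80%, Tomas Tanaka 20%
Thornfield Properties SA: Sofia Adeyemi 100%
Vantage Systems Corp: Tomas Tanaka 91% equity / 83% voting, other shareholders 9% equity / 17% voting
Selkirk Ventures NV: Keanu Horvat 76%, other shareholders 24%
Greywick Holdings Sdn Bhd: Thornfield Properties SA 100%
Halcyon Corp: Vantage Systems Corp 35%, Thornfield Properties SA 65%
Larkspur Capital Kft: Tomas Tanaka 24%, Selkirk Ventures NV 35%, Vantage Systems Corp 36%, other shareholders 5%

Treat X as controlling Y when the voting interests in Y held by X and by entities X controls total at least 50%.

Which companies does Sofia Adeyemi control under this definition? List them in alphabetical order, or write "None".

Caldera plc, Greywick Holdings Sdn Bhd, Halcyon Corp, Thornfield Properties SA

Sofia holds 80% of Caldera, so Sofia controls Caldera.
Sofia holds 100% of Thornfield, so Sofia controls Thornfield.
Thornfield holds 100% of Greywick, so Sofia controls Greywick.
Thornfield holds 65% of Halcyon, so Sofia controls Halcyon.
No other company's threshold is met.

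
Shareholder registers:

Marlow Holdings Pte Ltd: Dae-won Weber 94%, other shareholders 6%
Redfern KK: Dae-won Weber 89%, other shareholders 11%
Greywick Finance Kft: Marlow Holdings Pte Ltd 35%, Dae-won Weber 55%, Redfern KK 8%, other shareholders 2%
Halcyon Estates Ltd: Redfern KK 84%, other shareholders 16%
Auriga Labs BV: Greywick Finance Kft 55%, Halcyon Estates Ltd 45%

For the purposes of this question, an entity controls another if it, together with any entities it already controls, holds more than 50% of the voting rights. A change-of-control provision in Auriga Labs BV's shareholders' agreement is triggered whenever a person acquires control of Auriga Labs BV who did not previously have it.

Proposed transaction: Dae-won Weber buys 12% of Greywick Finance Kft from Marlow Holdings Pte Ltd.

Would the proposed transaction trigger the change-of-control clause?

The purchase adds only to Dae-won's holdings (Marlow's stake shrinks), so Dae-won is the only person who could newly come to control Auriga.
Dae-won holds 89% of Redfern, so Dae-won controls Redfern.
Dae-won holds 94% of Marlow, so Dae-won controls Marlow.
Marlow and Dae-won and Redfern together hold 35% + 55% + 8% = 98% of Greywick, so Dae-won controls Greywick.
Redfern holds 84% of Halcyon, so Dae-won controls Halcyon.
Greywick and Halcyon together hold 55% + 45% = 100% of Auriga, so Dae-won controls Auriga.
So Dae-won already controls Auriga before the transaction.
After the purchase, Dae-won's direct stake in Greywick rises to 55% + 12% = 67%, and Marlow's stake falls to 23%.
Dae-won controlled Auriga already, so this is not a new person acquiring control; every other person's position is unchanged or reduced.
No new person acquires control, so the clause is not triggered.

No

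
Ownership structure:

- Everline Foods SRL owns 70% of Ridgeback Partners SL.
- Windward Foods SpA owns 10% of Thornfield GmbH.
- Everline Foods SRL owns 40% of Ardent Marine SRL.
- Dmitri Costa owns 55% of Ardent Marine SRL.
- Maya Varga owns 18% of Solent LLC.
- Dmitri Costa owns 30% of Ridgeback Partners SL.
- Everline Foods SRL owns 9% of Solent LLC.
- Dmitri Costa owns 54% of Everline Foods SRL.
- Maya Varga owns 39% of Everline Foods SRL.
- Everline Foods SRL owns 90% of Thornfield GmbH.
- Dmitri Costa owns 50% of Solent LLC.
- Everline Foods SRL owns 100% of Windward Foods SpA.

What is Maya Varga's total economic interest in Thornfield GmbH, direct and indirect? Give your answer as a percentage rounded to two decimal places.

39.00%

Maya reaches Thornfield along 2 paths.
Via Everline → Windward: 39% × 100% × 10% = 3.9%.
Via Everline: 39% × 90% = 35.1%.
Total: 3.9% + 35.1% = 39%.
Rounded: 39.00%.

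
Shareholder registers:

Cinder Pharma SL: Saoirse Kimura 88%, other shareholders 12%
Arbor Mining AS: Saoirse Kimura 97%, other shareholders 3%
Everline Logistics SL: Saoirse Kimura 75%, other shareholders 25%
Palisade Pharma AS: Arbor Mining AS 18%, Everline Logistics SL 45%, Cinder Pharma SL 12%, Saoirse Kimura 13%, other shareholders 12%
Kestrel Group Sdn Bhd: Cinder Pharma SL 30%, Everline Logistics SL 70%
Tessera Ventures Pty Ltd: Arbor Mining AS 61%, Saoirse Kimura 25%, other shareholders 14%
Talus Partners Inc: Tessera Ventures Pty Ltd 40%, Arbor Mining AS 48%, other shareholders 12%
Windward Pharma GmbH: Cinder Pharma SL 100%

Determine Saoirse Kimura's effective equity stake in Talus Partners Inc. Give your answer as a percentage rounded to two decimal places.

80.23%

Saoirse reaches Talus along 3 paths.
Via Arbor → Tessera: 97% × 61% × 40% = 23.668%.
Via Tessera: 25% × 40% = 10%.
Via Arbor: 97% × 48% = 46.56%.
Total: 23.668% + 10% + 46.56% = 80.228%.
Rounded: 80.23%.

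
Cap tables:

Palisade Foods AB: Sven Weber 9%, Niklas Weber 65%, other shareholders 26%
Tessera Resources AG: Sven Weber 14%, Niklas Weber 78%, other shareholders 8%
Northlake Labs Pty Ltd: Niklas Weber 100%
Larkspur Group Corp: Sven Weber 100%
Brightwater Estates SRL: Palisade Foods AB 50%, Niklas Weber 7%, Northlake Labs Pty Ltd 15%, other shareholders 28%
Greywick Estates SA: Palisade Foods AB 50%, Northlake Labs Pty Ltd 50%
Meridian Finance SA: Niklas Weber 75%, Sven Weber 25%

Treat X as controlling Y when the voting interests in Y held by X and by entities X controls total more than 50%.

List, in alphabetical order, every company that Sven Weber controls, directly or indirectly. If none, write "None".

Larkspur Group Corp

Sven holds 100% of Larkspur, so Sven controls Larkspur.
No other company's threshold is met.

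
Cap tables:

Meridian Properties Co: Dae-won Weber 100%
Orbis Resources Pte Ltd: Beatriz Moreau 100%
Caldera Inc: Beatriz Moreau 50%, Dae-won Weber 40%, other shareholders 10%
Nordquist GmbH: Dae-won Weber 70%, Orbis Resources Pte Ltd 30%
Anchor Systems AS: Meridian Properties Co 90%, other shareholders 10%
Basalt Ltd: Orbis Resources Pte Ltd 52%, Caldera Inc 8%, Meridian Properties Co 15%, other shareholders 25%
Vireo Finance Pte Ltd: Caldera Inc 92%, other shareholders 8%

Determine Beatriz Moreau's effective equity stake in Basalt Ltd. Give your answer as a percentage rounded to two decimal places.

Beatriz reaches Basalt along 2 paths.
Via Orbis: 100% × 52% = 52%.
Via Caldera: 50% × 8% = 4%.
Total: 52% + 4% = 56%.
Rounded: 56.00%.

56.00%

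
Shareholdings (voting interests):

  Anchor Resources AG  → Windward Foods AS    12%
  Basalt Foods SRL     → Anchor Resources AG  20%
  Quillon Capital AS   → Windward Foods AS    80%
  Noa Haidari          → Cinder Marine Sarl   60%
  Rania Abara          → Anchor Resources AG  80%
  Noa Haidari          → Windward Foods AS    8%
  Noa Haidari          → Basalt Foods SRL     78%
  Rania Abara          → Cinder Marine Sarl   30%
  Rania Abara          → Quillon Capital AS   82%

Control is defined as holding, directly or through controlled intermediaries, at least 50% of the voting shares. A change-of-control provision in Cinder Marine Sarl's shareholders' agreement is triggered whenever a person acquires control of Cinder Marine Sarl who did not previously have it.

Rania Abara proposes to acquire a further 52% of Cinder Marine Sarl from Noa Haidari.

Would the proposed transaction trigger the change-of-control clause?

Yes

The purchase adds only to Rania's holdings (Noa's stake shrinks), so Rania is the only person who could newly come to control Cinder.
Rania holds 80% of Anchor, so Rania controls Anchor.
Rania holds 82% of Quillon, so Rania controls Quillon.
Quillon and Anchor together hold 80% + 12% = 92% of Windward, so Rania controls Windward.
In Cinder, Rania's side holds only 30%, not ≥ 50%.
So before the transaction, Rania does not control Cinder.
After the purchase, Rania's direct stake in Cinder rises to 30% + 52% = 82%, and Noa's stake falls to 8%.
Rania holds 82% of Cinder, so Rania controls Cinder.
Rania did not control Cinder before and does after, so the clause is triggered.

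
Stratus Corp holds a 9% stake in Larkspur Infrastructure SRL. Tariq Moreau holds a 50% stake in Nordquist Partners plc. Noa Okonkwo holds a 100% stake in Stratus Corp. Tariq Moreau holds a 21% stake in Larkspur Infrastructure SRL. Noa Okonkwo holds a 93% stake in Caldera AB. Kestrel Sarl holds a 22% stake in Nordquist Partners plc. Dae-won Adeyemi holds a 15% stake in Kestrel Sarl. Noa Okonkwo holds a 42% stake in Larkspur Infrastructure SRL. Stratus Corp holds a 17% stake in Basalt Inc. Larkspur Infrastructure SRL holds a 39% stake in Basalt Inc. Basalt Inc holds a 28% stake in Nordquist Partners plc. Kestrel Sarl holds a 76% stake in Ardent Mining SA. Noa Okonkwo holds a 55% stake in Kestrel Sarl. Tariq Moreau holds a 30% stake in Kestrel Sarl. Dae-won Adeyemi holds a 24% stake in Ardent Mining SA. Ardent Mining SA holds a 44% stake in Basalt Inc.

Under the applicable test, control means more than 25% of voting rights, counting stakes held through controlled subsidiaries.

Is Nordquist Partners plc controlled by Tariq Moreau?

Tariq holds 30% of Kestrel, so Tariq controls Kestrel.
Kestrel holds 76% of Ardent, so Tariq controls Ardent.
Ardent holds 44% of Basalt, so Tariq controls Basalt.
Tariq and Kestrel and Basalt together hold 50% + 22% + 28% = 100% of Nordquist, so Tariq controls Nordquist.

Yes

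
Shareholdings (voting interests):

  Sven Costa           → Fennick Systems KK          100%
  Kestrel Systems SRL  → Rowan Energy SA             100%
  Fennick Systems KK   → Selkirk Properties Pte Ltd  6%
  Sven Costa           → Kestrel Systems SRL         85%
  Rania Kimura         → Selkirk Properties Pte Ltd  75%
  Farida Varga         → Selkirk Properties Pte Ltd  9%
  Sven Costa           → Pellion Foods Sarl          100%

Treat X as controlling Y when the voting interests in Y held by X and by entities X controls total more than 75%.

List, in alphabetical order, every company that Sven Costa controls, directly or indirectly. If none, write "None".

Fennick Systems KK, Kestrel Systems SRL, Pellion Foods Sarl, Rowan Energy SA

Sven holds 100% of Fennick, so Sven controls Fennick.
Sven holds 100% of Pellion, so Sven controls Pellion.
Sven holds 85% of Kestrel, so Sven controls Kestrel.
Kestrel holds 100% of Rowan, so Sven controls Rowan.
No other company's threshold is met.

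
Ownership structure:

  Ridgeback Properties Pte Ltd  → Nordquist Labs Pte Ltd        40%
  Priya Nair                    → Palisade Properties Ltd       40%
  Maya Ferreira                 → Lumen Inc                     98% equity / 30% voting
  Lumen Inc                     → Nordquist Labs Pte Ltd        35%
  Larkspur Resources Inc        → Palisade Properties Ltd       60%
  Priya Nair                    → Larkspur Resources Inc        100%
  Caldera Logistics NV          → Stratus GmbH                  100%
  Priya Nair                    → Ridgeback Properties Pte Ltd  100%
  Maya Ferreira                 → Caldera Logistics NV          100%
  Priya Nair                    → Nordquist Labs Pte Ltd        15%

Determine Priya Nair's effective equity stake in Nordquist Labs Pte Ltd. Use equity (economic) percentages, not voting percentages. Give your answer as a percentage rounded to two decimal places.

Priya reaches Nordquist along 2 paths.
Via Ridgeback: 100% × 40% = 40%.
Direct stake: 15% = 15%.
Total: 40% + 15% = 55%.
Rounded: 55.00%.

55.00%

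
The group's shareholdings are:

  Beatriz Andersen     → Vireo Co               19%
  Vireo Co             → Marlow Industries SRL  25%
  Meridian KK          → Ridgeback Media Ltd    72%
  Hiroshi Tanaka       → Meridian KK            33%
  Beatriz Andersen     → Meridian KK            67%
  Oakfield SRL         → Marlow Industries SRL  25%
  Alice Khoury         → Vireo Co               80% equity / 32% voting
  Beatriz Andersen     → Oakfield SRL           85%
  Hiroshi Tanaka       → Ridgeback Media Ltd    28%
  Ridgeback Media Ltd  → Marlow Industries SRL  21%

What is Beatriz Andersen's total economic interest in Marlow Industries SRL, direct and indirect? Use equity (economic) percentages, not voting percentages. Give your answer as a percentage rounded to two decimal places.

36.13%

Beatriz reaches Marlow along 3 paths.
Via Oakfield: 85% × 25% = 21.25%.
Via Vireo: 19% × 25% = 4.75%.
Via Meridian → Ridgeback: 67% × 72% × 21% = 10.1304%.
Total: 21.25% + 4.75% + 10.1304% = 36.1304%.
Rounded: 36.13%.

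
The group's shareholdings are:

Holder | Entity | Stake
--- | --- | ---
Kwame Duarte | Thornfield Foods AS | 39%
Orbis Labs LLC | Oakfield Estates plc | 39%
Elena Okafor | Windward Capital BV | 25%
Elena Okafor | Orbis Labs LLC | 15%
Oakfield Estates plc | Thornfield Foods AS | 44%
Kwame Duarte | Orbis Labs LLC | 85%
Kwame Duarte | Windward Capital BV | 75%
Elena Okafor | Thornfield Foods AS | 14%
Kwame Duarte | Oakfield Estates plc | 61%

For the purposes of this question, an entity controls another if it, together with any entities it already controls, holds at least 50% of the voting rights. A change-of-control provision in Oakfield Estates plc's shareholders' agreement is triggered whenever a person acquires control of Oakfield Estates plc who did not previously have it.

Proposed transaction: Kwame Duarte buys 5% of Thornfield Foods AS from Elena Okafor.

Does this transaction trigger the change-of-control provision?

No

The purchase adds only to Kwame's holdings (Elena's stake shrinks), so Kwame is the only person who could newly come to control Oakfield.
Kwame holds 85% of Orbis, so Kwame controls Orbis.
Kwame and Orbis together hold 61% + 39% = 100% of Oakfield, so Kwame controls Oakfield.
So Kwame already controls Oakfield before the transaction.
After the purchase, Kwame's direct stake in Thornfield rises to 39% + 5% = 44%, and Elena's stake falls to 9%.
Kwame controlled Oakfield already, so this is not a new person acquiring control; every other person's position is unchanged or reduced.
No new person acquires control, so the clause is not triggered.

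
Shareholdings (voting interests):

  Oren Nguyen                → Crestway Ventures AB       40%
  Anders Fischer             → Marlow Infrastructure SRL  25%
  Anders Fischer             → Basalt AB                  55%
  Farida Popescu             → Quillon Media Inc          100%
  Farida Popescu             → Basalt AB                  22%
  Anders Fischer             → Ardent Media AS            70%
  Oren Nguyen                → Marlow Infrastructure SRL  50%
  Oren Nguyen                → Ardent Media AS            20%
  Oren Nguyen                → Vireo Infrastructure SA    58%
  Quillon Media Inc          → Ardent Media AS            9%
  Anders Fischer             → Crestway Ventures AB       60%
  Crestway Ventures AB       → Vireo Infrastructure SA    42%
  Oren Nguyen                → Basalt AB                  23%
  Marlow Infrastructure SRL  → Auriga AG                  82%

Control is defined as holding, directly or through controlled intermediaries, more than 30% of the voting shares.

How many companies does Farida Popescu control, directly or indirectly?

Farida holds 100% of Quillon, so Farida controls Quillon.
No other company's threshold is met.
Farida controls 1 company.

1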